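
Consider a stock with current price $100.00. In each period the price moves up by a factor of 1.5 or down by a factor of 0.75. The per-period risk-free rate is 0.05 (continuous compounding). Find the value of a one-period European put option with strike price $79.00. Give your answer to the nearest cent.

Risk-neutral probability p = (e^0.05 − 0.75)/(1.5 − 0.75) = 0.3013/0.7500 = 0.4017
Terminal stock prices: S_u = 150, S_d = 75
Terminal payoffs (K − S): max(-71, 0) = 0, max(4, 0) = 4
Node 0 (S = 100): V_0 = e^(−0.05)·[0.4017·0.0000 + 0.5983·4.0000] = 2.2765

$2.28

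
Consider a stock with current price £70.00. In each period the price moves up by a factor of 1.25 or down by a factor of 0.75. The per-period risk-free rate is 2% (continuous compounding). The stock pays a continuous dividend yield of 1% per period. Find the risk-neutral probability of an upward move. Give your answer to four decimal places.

Per-period risk-free factor R = e^0.02 = 1.0202; dividend-adjusted growth = e^(0.02−0.01) = 1.0101.
Risk-neutral probability p = (1.0101 − 0.75)/(1.25 − 0.75) = 0.2601/0.5000 = 0.5201

p = 0.5201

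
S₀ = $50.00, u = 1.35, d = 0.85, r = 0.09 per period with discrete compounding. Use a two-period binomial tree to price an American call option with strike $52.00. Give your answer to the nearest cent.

$9.85

Risk-neutral probability p = (1 + 0.09 − 0.85)/(1.35 − 0.85) = 0.2400/0.5000 = 0.4800
Terminal stock prices: S_uu = 91.13, S_ud = 57.38, S_dd = 36.12
Terminal payoffs (S − K): max(39.13, 0) = 39.13, max(5.375, 0) = 5.375, max(-15.88, 0) = 0
Node u (S = 67.5): continuation = 1/1.09·[0.4800·39.1250 + 0.5200·5.3750] = 19.7936; exercise value = 15.5000 ≤ continuation, so V_u = 19.7936
Node d (S = 42.5): continuation = 1/1.09·[0.4800·5.3750 + 0.5200·0.0000] = 2.3670; exercise value = 0.0000 ≤ continuation, so V_d = 2.3670
Node 0 (S = 50): continuation = 1/1.09·[0.4800·19.7936 + 0.5200·2.3670] = 9.8456; exercise value = 0.0000 ≤ continuation, so V_0 = 9.8456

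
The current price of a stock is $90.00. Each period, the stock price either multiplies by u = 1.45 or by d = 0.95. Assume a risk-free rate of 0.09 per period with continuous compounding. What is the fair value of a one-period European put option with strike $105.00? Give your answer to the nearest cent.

$12.68

Risk-neutral probability p = (e^0.09 − 0.95)/(1.45 − 0.95) = 0.1442/0.5000 = 0.2883
Terminal stock prices: S_u = 130.5, S_d = 85.5
Terminal payoffs (K − S): max(-25.5, 0) = 0, max(19.5, 0) = 19.5
Node 0 (S = 90): V_0 = e^(−0.09)·[0.2883·0.0000 + 0.7117·19.5000] = 12.6828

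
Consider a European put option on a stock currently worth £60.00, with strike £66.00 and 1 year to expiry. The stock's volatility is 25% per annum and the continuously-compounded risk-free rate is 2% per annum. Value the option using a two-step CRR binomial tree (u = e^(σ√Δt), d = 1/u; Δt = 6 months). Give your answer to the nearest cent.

£9.16

CRR parameters: u = e^(σ√Δt) = e^(0.25·√0.5) = 1.1934, d = 1/u = 0.8380
Per-period rate: rΔt = 0.02·0.5 = 0.01, so R = e^0.01 = 1.0101
Risk-neutral probability p = (e^0.01 − 0.8380)/(1.1934 − 0.8380) = 0.1721/0.3554 = 0.4842
Terminal stock prices: S_uu = 85.45, S_ud = 60, S_dd = 42.13
Terminal payoffs (K − S): max(-19.45, 0) = 0, max(6, 0) = 6, max(23.87, 0) = 23.87
Node u (S = 71.6): V_u = e^(−0.01)·[0.4842·0.0000 + 0.5158·6.0000] = 3.0640
Node d (S = 50.28): V_d = e^(−0.01)·[0.4842·6.0000 + 0.5158·23.8687] = 15.0653
Node 0 (S = 60): V_0 = e^(−0.01)·[0.4842·3.0640 + 0.5158·15.0653] = 9.1622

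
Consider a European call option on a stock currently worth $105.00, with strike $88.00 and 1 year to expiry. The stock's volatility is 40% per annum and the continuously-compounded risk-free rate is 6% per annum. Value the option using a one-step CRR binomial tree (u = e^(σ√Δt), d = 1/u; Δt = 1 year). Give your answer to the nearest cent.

CRR parameters: u = e^(σ√Δt) = e^(0.4·√1) = 1.4918, d = 1/u = 0.6703
Per-period rate: rΔt = 0.06·1 = 0.06, so R = e^0.06 = 1.0618
Risk-neutral probability p = (e^0.06 − 0.6703)/(1.4918 − 0.6703) = 0.3915/0.8215 = 0.4766
Terminal stock prices: S_u = 156.6, S_d = 70.38
Terminal payoffs (S − K): max(68.64, 0) = 68.64, max(-17.62, 0) = 0
Node 0 (S = 105): V_0 = e^(−0.06)·[0.4766·68.6416 + 0.5234·0.0000] = 30.8084

$30.81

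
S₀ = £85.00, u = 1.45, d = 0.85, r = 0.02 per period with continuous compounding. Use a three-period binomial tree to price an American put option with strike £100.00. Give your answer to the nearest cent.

Risk-neutral probability p = (e^0.02 − 0.85)/(1.45 − 0.85) = 0.1702/0.6000 = 0.2837
Terminal stock prices: S_uuu = 259.1, S_uud = 151.9, S_udd = 89.05, S_ddd = 52.2
Terminal payoffs (K − S): max(-159.1, 0) = 0, max(-51.91, 0) = 0, max(10.95, 0) = 10.95, max(47.8, 0) = 47.8
Node uu (S = 178.7): continuation = e^(−0.02)·[0.2837·0.0000 + 0.7163·0.0000] = 0.0000; exercise value = 0.0000 ≤ continuation, so V_uu = 0.0000
Node ud (S = 104.8): continuation = e^(−0.02)·[0.2837·0.0000 + 0.7163·10.9519] = 7.6898; exercise value = 0.0000 ≤ continuation, so V_ud = 7.6898
Node dd (S = 61.41): continuation = e^(−0.02)·[0.2837·10.9519 + 0.7163·47.7994] = 36.6074; exercise value = 38.5875 > continuation, so V_dd = 38.5875 (exercise)
Node u (S = 123.2): continuation = e^(−0.02)·[0.2837·0.0000 + 0.7163·7.6898] = 5.3994; exercise value = 0.0000 ≤ continuation, so V_u = 5.3994
Node d (S = 72.25): continuation = e^(−0.02)·[0.2837·7.6898 + 0.7163·38.5875] = 29.2323; exercise value = 27.7500 ≤ continuation, so V_d = 29.2323
Node 0 (S = 85): continuation = e^(−0.02)·[0.2837·5.3994 + 0.7163·29.2323] = 22.0266; exercise value = 15.0000 ≤ continuation, so V_0 = 22.0266

£22.03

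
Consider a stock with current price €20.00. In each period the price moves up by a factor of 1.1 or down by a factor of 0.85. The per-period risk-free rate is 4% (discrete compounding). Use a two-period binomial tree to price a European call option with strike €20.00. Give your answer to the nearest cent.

€2.24

Risk-neutral probability p = (1 + 0.04 − 0.85)/(1.1 − 0.85) = 0.1900/0.2500 = 0.7600
Terminal stock prices: S_uu = 24.2, S_ud = 18.7, S_dd = 14.45
Terminal payoffs (S − K): max(4.2, 0) = 4.2, max(-1.3, 0) = 0, max(-5.55, 0) = 0
Node u (S = 22): V_u = 1/1.04·[0.7600·4.2000 + 0.2400·0.0000] = 3.0692
Node d (S = 17): V_d = 1/1.04·[0.7600·0.0000 + 0.2400·0.0000] = 0.0000
Node 0 (S = 20): V_0 = 1/1.04·[0.7600·3.0692 + 0.2400·0.0000] = 2.2429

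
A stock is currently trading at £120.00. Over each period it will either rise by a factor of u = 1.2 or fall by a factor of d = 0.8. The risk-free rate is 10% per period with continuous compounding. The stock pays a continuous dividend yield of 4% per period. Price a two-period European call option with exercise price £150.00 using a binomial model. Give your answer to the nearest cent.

Per-period risk-free factor R = e^0.1 = 1.1052; dividend-adjusted growth = e^(0.1−0.04) = 1.0618.
Risk-neutral probability p = (1.0618 − 0.8)/(1.2 − 0.8) = 0.2618/0.4000 = 0.6546
Terminal stock prices: S_uu = 172.8, S_ud = 115.2, S_dd = 76.8
Terminal payoffs (S − K): max(22.8, 0) = 22.8, max(-34.8, 0) = 0, max(-73.2, 0) = 0
Node u (S = 144): V_u = e^(−0.1)·[0.6546·22.8000 + 0.3454·0.0000] = 13.5044
Node d (S = 96): V_d = e^(−0.1)·[0.6546·0.0000 + 0.3454·0.0000] = 0.0000
Node 0 (S = 120): V_0 = e^(−0.1)·[0.6546·13.5044 + 0.3454·0.0000] = 7.9986

£8.00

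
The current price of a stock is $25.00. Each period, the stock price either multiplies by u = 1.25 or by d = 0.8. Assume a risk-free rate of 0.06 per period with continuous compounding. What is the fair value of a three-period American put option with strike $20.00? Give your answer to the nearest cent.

$0.62

Risk-neutral probability p = (e^0.06 − 0.8)/(1.25 − 0.8) = 0.2618/0.4500 = 0.5819
Terminal stock prices: S_uuu = 48.83, S_uud = 31.25, S_udd = 20, S_ddd = 12.8
Terminal payoffs (K − S): max(-28.83, 0) = 0, max(-11.25, 0) = 0, max(0, 0) = 0, max(7.2, 0) = 7.2
Node uu (S = 39.06): continuation = e^(−0.06)·[0.5819·0.0000 + 0.4181·0.0000] = 0.0000; exercise value = 0.0000 ≤ continuation, so V_uu = 0.0000
Node ud (S = 25): continuation = e^(−0.06)·[0.5819·0.0000 + 0.4181·0.0000] = 0.0000; exercise value = 0.0000 ≤ continuation, so V_ud = 0.0000
Node dd (S = 16): continuation = e^(−0.06)·[0.5819·0.0000 + 0.4181·7.2000] = 2.8353; exercise value = 4.0000 > continuation, so V_dd = 4.0000 (exercise)
Node u (S = 31.25): continuation = e^(−0.06)·[0.5819·0.0000 + 0.4181·0.0000] = 0.0000; exercise value = 0.0000 ≤ continuation, so V_u = 0.0000
Node d (S = 20): continuation = e^(−0.06)·[0.5819·0.0000 + 0.4181·4.0000] = 1.5752; exercise value = 0.0000 ≤ continuation, so V_d = 1.5752
Node 0 (S = 25): continuation = e^(−0.06)·[0.5819·0.0000 + 0.4181·1.5752] = 0.6203; exercise value = 0.0000 ≤ continuation, so V_0 = 0.6203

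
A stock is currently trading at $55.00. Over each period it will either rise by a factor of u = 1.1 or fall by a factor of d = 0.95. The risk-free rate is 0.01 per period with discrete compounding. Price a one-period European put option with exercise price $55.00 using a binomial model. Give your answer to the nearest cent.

Risk-neutral probability p = (1 + 0.01 − 0.95)/(1.1 − 0.95) = 0.0600/0.1500 = 0.4000
Terminal stock prices: S_u = 60.5, S_d = 52.25
Terminal payoffs (K − S): max(-5.5, 0) = 0, max(2.75, 0) = 2.75
Node 0 (S = 55): V_0 = 1/1.01·[0.4000·0.0000 + 0.6000·2.7500] = 1.6337

$1.63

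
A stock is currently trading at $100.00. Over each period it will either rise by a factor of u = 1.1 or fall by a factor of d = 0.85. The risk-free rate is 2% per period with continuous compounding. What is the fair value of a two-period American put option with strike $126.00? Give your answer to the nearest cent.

$26.00

Risk-neutral probability p = (e^0.02 − 0.85)/(1.1 − 0.85) = 0.1702/0.2500 = 0.6808
Terminal stock prices: S_uu = 121, S_ud = 93.5, S_dd = 72.25
Terminal payoffs (K − S): max(5, 0) = 5, max(32.5, 0) = 32.5, max(53.75, 0) = 53.75
Node u (S = 110): continuation = e^(−0.02)·[0.6808·5.0000 + 0.3192·32.5000] = 13.5050; exercise value = 16.0000 > continuation, so V_u = 16.0000 (exercise)
Node d (S = 85): continuation = e^(−0.02)·[0.6808·32.5000 + 0.3192·53.7500] = 38.5050; exercise value = 41.0000 > continuation, so V_d = 41.0000 (exercise)
Node 0 (S = 100): continuation = e^(−0.02)·[0.6808·16.0000 + 0.3192·41.0000] = 23.5050; exercise value = 26.0000 > continuation, so V_0 = 26.0000 (exercise)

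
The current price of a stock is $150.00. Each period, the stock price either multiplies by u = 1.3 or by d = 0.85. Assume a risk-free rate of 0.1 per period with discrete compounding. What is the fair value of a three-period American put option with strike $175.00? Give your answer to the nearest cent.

Risk-neutral probability p = (1 + 0.1 − 0.85)/(1.3 − 0.85) = 0.2500/0.4500 = 0.5556
Terminal stock prices: S_uuu = 329.6, S_uud = 215.5, S_udd = 140.9, S_ddd = 92.12
Terminal payoffs (K − S): max(-154.6, 0) = 0, max(-40.48, 0) = 0, max(34.11, 0) = 34.11, max(82.88, 0) = 82.88
Node uu (S = 253.5): continuation = 1/1.1·[0.5556·0.0000 + 0.4444·0.0000] = 0.0000; exercise value = 0.0000 ≤ continuation, so V_uu = 0.0000
Node ud (S = 165.8): continuation = 1/1.1·[0.5556·0.0000 + 0.4444·34.1125] = 13.7828; exercise value = 9.2500 ≤ continuation, so V_ud = 13.7828
Node dd (S = 108.4): continuation = 1/1.1·[0.5556·34.1125 + 0.4444·82.8813] = 50.7159; exercise value = 66.6250 > continuation, so V_dd = 66.6250 (exercise)
Node u (S = 195): continuation = 1/1.1·[0.5556·0.0000 + 0.4444·13.7828] = 5.5688; exercise value = 0.0000 ≤ continuation, so V_u = 5.5688
Node d (S = 127.5): continuation = 1/1.1·[0.5556·13.7828 + 0.4444·66.6250] = 33.8802; exercise value = 47.5000 > continuation, so V_d = 47.5000 (exercise)
Node 0 (S = 150): continuation = 1/1.1·[0.5556·5.5688 + 0.4444·47.5000] = 22.0045; exercise value = 25.0000 > continuation, so V_0 = 25.0000 (exercise)

$25.00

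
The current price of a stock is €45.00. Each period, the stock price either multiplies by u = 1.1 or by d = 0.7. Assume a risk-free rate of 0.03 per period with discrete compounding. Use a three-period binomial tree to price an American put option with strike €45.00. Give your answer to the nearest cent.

€4.45

Risk-neutral probability p = (1 + 0.03 − 0.7)/(1.1 − 0.7) = 0.3300/0.4000 = 0.8250
Terminal stock prices: S_uuu = 59.9, S_uud = 38.12, S_udd = 24.25, S_ddd = 15.43
Terminal payoffs (K − S): max(-14.9, 0) = 0, max(6.885, 0) = 6.885, max(20.75, 0) = 20.75, max(29.57, 0) = 29.57
Node uu (S = 54.45): continuation = 1/1.03·[0.8250·0.0000 + 0.1750·6.8850] = 1.1698; exercise value = 0.0000 ≤ continuation, so V_uu = 1.1698
Node ud (S = 34.65): continuation = 1/1.03·[0.8250·6.8850 + 0.1750·20.7450] = 9.0393; exercise value = 10.3500 > continuation, so V_ud = 10.3500 (exercise)
Node dd (S = 22.05): continuation = 1/1.03·[0.8250·20.7450 + 0.1750·29.5650] = 21.6393; exercise value = 22.9500 > continuation, so V_dd = 22.9500 (exercise)
Node u (S = 49.5): continuation = 1/1.03·[0.8250·1.1698 + 0.1750·10.3500] = 2.6955; exercise value = 0.0000 ≤ continuation, so V_u = 2.6955
Node d (S = 31.5): continuation = 1/1.03·[0.8250·10.3500 + 0.1750·22.9500] = 12.1893; exercise value = 13.5000 > continuation, so V_d = 13.5000 (exercise)
Node 0 (S = 45): continuation = 1/1.03·[0.8250·2.6955 + 0.1750·13.5000] = 4.4527; exercise value = 0.0000 ≤ continuation, so V_0 = 4.4527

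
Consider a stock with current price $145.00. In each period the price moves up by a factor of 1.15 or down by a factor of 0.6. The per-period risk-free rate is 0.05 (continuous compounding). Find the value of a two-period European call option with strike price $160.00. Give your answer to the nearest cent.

Risk-neutral probability p = (e^0.05 − 0.6)/(1.15 − 0.6) = 0.4513/0.5500 = 0.8205
Terminal stock prices: S_uu = 191.8, S_ud = 100, S_dd = 52.2
Terminal payoffs (S − K): max(31.76, 0) = 31.76, max(-59.95, 0) = 0, max(-107.8, 0) = 0
Node u (S = 166.8): V_u = e^(−0.05)·[0.8205·31.7625 + 0.1795·0.0000] = 24.7899
Node d (S = 87): V_d = e^(−0.05)·[0.8205·0.0000 + 0.1795·0.0000] = 0.0000
Node 0 (S = 145): V_0 = e^(−0.05)·[0.8205·24.7899 + 0.1795·0.0000] = 19.3479

$19.35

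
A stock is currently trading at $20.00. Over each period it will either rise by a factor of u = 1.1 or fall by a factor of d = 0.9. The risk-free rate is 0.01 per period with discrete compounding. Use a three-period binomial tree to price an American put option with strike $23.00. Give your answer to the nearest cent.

Risk-neutral probability p = (1 + 0.01 − 0.9)/(1.1 − 0.9) = 0.1100/0.2000 = 0.5500
Terminal stock prices: S_uuu = 26.62, S_uud = 21.78, S_udd = 17.82, S_ddd = 14.58
Terminal payoffs (K − S): max(-3.62, 0) = 0, max(1.22, 0) = 1.22, max(5.18, 0) = 5.18, max(8.42, 0) = 8.42
Node uu (S = 24.2): continuation = 1/1.01·[0.5500·0.0000 + 0.4500·1.2200] = 0.5436; exercise value = 0.0000 ≤ continuation, so V_uu = 0.5436
Node ud (S = 19.8): continuation = 1/1.01·[0.5500·1.2200 + 0.4500·5.1800] = 2.9723; exercise value = 3.2000 > continuation, so V_ud = 3.2000 (exercise)
Node dd (S = 16.2): continuation = 1/1.01·[0.5500·5.1800 + 0.4500·8.4200] = 6.5723; exercise value = 6.8000 > continuation, so V_dd = 6.8000 (exercise)
Node u (S = 22): continuation = 1/1.01·[0.5500·0.5436 + 0.4500·3.2000] = 1.7217; exercise value = 1.0000 ≤ continuation, so V_u = 1.7217
Node d (S = 18): continuation = 1/1.01·[0.5500·3.2000 + 0.4500·6.8000] = 4.7723; exercise value = 5.0000 > continuation, so V_d = 5.0000 (exercise)
Node 0 (S = 20): continuation = 1/1.01·[0.5500·1.7217 + 0.4500·5.0000] = 3.1653; exercise value = 3.0000 ≤ continuation, so V_0 = 3.1653

$3.17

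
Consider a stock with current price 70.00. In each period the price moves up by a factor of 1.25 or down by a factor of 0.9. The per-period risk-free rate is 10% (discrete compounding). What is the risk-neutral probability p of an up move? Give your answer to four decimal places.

p = 0.5714

Risk-neutral probability p = (1 + 0.1 − 0.9)/(1.25 − 0.9) = 0.2000/0.3500 = 0.5714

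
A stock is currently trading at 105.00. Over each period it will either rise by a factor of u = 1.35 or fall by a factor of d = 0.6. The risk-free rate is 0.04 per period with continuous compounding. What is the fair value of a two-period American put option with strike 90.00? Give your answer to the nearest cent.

11.80

Risk-neutral probability p = (e^0.04 − 0.6)/(1.35 − 0.6) = 0.4408/0.7500 = 0.5877
Terminal stock prices: S_uu = 191.4, S_ud = 85.05, S_dd = 37.8
Terminal payoffs (K − S): max(-101.4, 0) = 0, max(4.95, 0) = 4.95, max(52.2, 0) = 52.2
Node u (S = 141.8): continuation = e^(−0.04)·[0.5877·0.0000 + 0.4123·4.9500] = 1.9606; exercise value = 0.0000 ≤ continuation, so V_u = 1.9606
Node d (S = 63): continuation = e^(−0.04)·[0.5877·4.9500 + 0.4123·52.2000] = 23.4710; exercise value = 27.0000 > continuation, so V_d = 27.0000 (exercise)
Node 0 (S = 105): continuation = e^(−0.04)·[0.5877·1.9606 + 0.4123·27.0000] = 11.8015; exercise value = 0.0000 ≤ continuation, so V_0 = 11.8015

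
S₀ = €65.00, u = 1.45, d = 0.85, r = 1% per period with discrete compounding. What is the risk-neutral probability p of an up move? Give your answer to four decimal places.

Risk-neutral probability p = (1 + 0.01 − 0.85)/(1.45 − 0.85) = 0.1600/0.6000 = 0.2667

p = 0.2667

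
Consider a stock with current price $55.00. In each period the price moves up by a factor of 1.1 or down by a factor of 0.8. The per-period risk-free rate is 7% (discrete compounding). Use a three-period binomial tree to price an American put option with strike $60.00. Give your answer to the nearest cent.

$5.00

Risk-neutral probability p = (1 + 0.07 − 0.8)/(1.1 − 0.8) = 0.2700/0.3000 = 0.9000
Terminal stock prices: S_uuu = 73.21, S_uud = 53.24, S_udd = 38.72, S_ddd = 28.16
Terminal payoffs (K − S): max(-13.21, 0) = 0, max(6.76, 0) = 6.76, max(21.28, 0) = 21.28, max(31.84, 0) = 31.84
Node uu (S = 66.55): continuation = 1/1.07·[0.9000·0.0000 + 0.1000·6.7600] = 0.6318; exercise value = 0.0000 ≤ continuation, so V_uu = 0.6318
Node ud (S = 48.4): continuation = 1/1.07·[0.9000·6.7600 + 0.1000·21.2800] = 7.6748; exercise value = 11.6000 > continuation, so V_ud = 11.6000 (exercise)
Node dd (S = 35.2): continuation = 1/1.07·[0.9000·21.2800 + 0.1000·31.8400] = 20.8748; exercise value = 24.8000 > continuation, so V_dd = 24.8000 (exercise)
Node u (S = 60.5): continuation = 1/1.07·[0.9000·0.6318 + 0.1000·11.6000] = 1.6155; exercise value = 0.0000 ≤ continuation, so V_u = 1.6155
Node d (S = 44): continuation = 1/1.07·[0.9000·11.6000 + 0.1000·24.8000] = 12.0748; exercise value = 16.0000 > continuation, so V_d = 16.0000 (exercise)
Node 0 (S = 55): continuation = 1/1.07·[0.9000·1.6155 + 0.1000·16.0000] = 2.8542; exercise value = 5.0000 > continuation, so V_0 = 5.0000 (exercise)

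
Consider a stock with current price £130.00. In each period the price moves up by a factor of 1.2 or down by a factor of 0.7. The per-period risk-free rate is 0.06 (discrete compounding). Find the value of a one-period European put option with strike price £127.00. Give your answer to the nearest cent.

Risk-neutral probability p = (1 + 0.06 − 0.7)/(1.2 − 0.7) = 0.3600/0.5000 = 0.7200
Terminal stock prices: S_u = 156, S_d = 91
Terminal payoffs (K − S): max(-29, 0) = 0, max(36, 0) = 36
Node 0 (S = 130): V_0 = 1/1.06·[0.7200·0.0000 + 0.2800·36.0000] = 9.5094

£9.51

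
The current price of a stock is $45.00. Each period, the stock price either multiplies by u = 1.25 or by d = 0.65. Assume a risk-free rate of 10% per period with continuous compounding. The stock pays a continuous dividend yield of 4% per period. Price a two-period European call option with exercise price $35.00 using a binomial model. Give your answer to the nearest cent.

Per-period risk-free factor R = e^0.1 = 1.1052; dividend-adjusted growth = e^(0.1−0.04) = 1.0618.
Risk-neutral probability p = (1.0618 − 0.65)/(1.25 − 0.65) = 0.4118/0.6000 = 0.6864
Terminal stock prices: S_uu = 70.31, S_ud = 36.56, S_dd = 19.01
Terminal payoffs (S − K): max(35.31, 0) = 35.31, max(1.562, 0) = 1.562, max(-15.99, 0) = 0
Node u (S = 56.25): V_u = e^(−0.1)·[0.6864·35.3125 + 0.3136·1.5625] = 22.3751
Node d (S = 29.25): V_d = e^(−0.1)·[0.6864·1.5625 + 0.3136·0.0000] = 0.9704
Node 0 (S = 45): V_0 = e^(−0.1)·[0.6864·22.3751 + 0.3136·0.9704] = 14.1720

$14.17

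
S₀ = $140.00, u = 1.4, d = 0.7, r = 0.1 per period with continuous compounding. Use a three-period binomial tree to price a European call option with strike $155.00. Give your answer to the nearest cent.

Risk-neutral probability p = (e^0.1 − 0.7)/(1.4 − 0.7) = 0.4052/0.7000 = 0.5788
Terminal stock prices: S_uuu = 384.2, S_uud = 192.1, S_udd = 96.04, S_ddd = 48.02
Terminal payoffs (S − K): max(229.2, 0) = 229.2, max(37.08, 0) = 37.08, max(-58.96, 0) = 0, max(-107, 0) = 0
Node uu (S = 274.4): V_uu = e^(−0.1)·[0.5788·229.1600 + 0.4212·37.0800] = 134.1502
Node ud (S = 137.2): V_ud = e^(−0.1)·[0.5788·37.0800 + 0.4212·0.0000] = 19.4201
Node dd (S = 68.6): V_dd = e^(−0.1)·[0.5788·0.0000 + 0.4212·0.0000] = 0.0000
Node u (S = 196): V_u = e^(−0.1)·[0.5788·134.1502 + 0.4212·19.4201] = 77.6601
Node d (S = 98): V_d = e^(−0.1)·[0.5788·19.4201 + 0.4212·0.0000] = 10.1709
Node 0 (S = 140): V_0 = e^(−0.1)·[0.5788·77.6601 + 0.4212·10.1709] = 44.5494

$44.55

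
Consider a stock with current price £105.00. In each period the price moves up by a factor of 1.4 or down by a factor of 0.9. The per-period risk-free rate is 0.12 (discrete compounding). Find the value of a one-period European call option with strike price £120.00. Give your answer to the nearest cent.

Risk-neutral probability p = (1 + 0.12 − 0.9)/(1.4 − 0.9) = 0.2200/0.5000 = 0.4400
Terminal stock prices: S_u = 147, S_d = 94.5
Terminal payoffs (S − K): max(27, 0) = 27, max(-25.5, 0) = 0
Node 0 (S = 105): V_0 = 1/1.12·[0.4400·27.0000 + 0.5600·0.0000] = 10.6071

£10.61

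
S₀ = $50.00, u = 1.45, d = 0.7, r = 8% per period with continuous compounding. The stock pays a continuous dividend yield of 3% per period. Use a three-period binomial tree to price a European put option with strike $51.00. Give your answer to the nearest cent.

Per-period risk-free factor R = e^0.08 = 1.0833; dividend-adjusted growth = e^(0.08−0.03) = 1.0513.
Risk-neutral probability p = (1.0513 − 0.7)/(1.45 − 0.7) = 0.3513/0.7500 = 0.4684
Terminal stock prices: S_uuu = 152.4, S_uud = 73.59, S_udd = 35.52, S_ddd = 17.15
Terminal payoffs (K − S): max(-101.4, 0) = 0, max(-22.59, 0) = 0, max(15.48, 0) = 15.48, max(33.85, 0) = 33.85
Node uu (S = 105.1): V_uu = e^(−0.08)·[0.4684·0.0000 + 0.5316·0.0000] = 0.0000
Node ud (S = 50.75): V_ud = e^(−0.08)·[0.4684·0.0000 + 0.5316·15.4750] = 7.5946
Node dd (S = 24.5): V_dd = e^(−0.08)·[0.4684·15.4750 + 0.5316·33.8500] = 23.3030
Node u (S = 72.5): V_u = e^(−0.08)·[0.4684·0.0000 + 0.5316·7.5946] = 3.7271
Node d (S = 35): V_d = e^(−0.08)·[0.4684·7.5946 + 0.5316·23.3030] = 14.7198
Node 0 (S = 50): V_0 = e^(−0.08)·[0.4684·3.7271 + 0.5316·14.7198] = 8.8354

$8.84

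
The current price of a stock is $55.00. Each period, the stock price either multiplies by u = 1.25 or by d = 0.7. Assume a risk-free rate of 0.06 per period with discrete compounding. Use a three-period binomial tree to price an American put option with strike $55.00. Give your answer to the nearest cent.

Risk-neutral probability p = (1 + 0.06 − 0.7)/(1.25 − 0.7) = 0.3600/0.5500 = 0.6545
Terminal stock prices: S_uuu = 107.4, S_uud = 60.16, S_udd = 33.69, S_ddd = 18.86
Terminal payoffs (K − S): max(-52.42, 0) = 0, max(-5.156, 0) = 0, max(21.31, 0) = 21.31, max(36.14, 0) = 36.14
Node uu (S = 85.94): continuation = 1/1.06·[0.6545·0.0000 + 0.3455·0.0000] = 0.0000; exercise value = 0.0000 ≤ continuation, so V_uu = 0.0000
Node ud (S = 48.12): continuation = 1/1.06·[0.6545·0.0000 + 0.3455·21.3125] = 6.9458; exercise value = 6.8750 ≤ continuation, so V_ud = 6.9458
Node dd (S = 26.95): continuation = 1/1.06·[0.6545·21.3125 + 0.3455·36.1350] = 24.9368; exercise value = 28.0500 > continuation, so V_dd = 28.0500 (exercise)
Node u (S = 68.75): continuation = 1/1.06·[0.6545·0.0000 + 0.3455·6.9458] = 2.2636; exercise value = 0.0000 ≤ continuation, so V_u = 2.2636
Node d (S = 38.5): continuation = 1/1.06·[0.6545·6.9458 + 0.3455·28.0500] = 13.4305; exercise value = 16.5000 > continuation, so V_d = 16.5000 (exercise)
Node 0 (S = 55): continuation = 1/1.06·[0.6545·2.2636 + 0.3455·16.5000] = 6.7751; exercise value = 0.0000 ≤ continuation, so V_0 = 6.7751

$6.78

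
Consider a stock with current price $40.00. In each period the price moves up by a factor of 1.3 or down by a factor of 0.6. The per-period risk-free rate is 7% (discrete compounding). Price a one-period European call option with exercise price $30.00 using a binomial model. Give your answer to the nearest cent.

$13.81

Risk-neutral probability p = (1 + 0.07 − 0.6)/(1.3 − 0.6) = 0.4700/0.7000 = 0.6714
Terminal stock prices: S_u = 52, S_d = 24
Terminal payoffs (S − K): max(22, 0) = 22, max(-6, 0) = 0
Node 0 (S = 40): V_0 = 1/1.07·[0.6714·22.0000 + 0.3286·0.0000] = 13.8051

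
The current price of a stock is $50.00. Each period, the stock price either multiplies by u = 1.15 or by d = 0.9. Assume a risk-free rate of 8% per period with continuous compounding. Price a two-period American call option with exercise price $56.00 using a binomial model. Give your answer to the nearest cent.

Risk-neutral probability p = (e^0.08 − 0.9)/(1.15 − 0.9) = 0.1833/0.2500 = 0.7331
Terminal stock prices: S_uu = 66.12, S_ud = 51.75, S_dd = 40.5
Terminal payoffs (S − K): max(10.12, 0) = 10.12, max(-4.25, 0) = 0, max(-15.5, 0) = 0
Node u (S = 57.5): continuation = e^(−0.08)·[0.7331·10.1250 + 0.2669·0.0000] = 6.8524; exercise value = 1.5000 ≤ continuation, so V_u = 6.8524
Node d (S = 45): continuation = e^(−0.08)·[0.7331·0.0000 + 0.2669·0.0000] = 0.0000; exercise value = 0.0000 ≤ continuation, so V_d = 0.0000
Node 0 (S = 50): continuation = e^(−0.08)·[0.7331·6.8524 + 0.2669·0.0000] = 4.6376; exercise value = 0.0000 ≤ continuation, so V_0 = 4.6376

$4.64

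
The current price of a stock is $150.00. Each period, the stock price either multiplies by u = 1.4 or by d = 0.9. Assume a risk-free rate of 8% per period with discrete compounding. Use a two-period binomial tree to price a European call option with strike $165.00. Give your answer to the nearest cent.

Risk-neutral probability p = (1 + 0.08 − 0.9)/(1.4 − 0.9) = 0.1800/0.5000 = 0.3600
Terminal stock prices: S_uu = 294, S_ud = 189, S_dd = 121.5
Terminal payoffs (S − K): max(129, 0) = 129, max(24, 0) = 24, max(-43.5, 0) = 0
Node u (S = 210): V_u = 1/1.08·[0.3600·129.0000 + 0.6400·24.0000] = 57.2222
Node d (S = 135): V_d = 1/1.08·[0.3600·24.0000 + 0.6400·0.0000] = 8.0000
Node 0 (S = 150): V_0 = 1/1.08·[0.3600·57.2222 + 0.6400·8.0000] = 23.8148

$23.81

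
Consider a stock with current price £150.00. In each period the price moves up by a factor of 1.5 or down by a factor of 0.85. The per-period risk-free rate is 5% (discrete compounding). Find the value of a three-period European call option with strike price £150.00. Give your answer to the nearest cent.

Risk-neutral probability p = (1 + 0.05 − 0.85)/(1.5 − 0.85) = 0.2000/0.6500 = 0.3077
Terminal stock prices: S_uuu = 506.2, S_uud = 286.9, S_udd = 162.6, S_ddd = 92.12
Terminal payoffs (S − K): max(356.2, 0) = 356.2, max(136.9, 0) = 136.9, max(12.56, 0) = 12.56, max(-57.88, 0) = 0
Node uu (S = 337.5): V_uu = 1/1.05·[0.3077·356.2500 + 0.6923·136.8750] = 194.6429
Node ud (S = 191.2): V_ud = 1/1.05·[0.3077·136.8750 + 0.6923·12.5625] = 48.3929
Node dd (S = 108.4): V_dd = 1/1.05·[0.3077·12.5625 + 0.6923·0.0000] = 3.6813
Node u (S = 225): V_u = 1/1.05·[0.3077·194.6429 + 0.6923·48.3929] = 88.9456
Node d (S = 127.5): V_d = 1/1.05·[0.3077·48.3929 + 0.6923·3.6813] = 16.6083
Node 0 (S = 150): V_0 = 1/1.05·[0.3077·88.9456 + 0.6923·16.6083] = 37.0152

£37.02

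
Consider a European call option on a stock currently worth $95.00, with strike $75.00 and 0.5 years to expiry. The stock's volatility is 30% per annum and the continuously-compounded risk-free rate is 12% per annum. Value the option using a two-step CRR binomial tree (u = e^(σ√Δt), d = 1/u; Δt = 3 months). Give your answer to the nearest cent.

$25.20

CRR parameters: u = e^(σ√Δt) = e^(0.3·√0.25) = 1.1618, d = 1/u = 0.8607
Per-period rate: rΔt = 0.12·0.25 = 0.03, so R = e^0.03 = 1.0305
Risk-neutral probability p = (e^0.03 − 0.8607)/(1.1618 − 0.8607) = 0.1697/0.3011 = 0.5637
Terminal stock prices: S_uu = 128.2, S_ud = 95, S_dd = 70.38
Terminal payoffs (S − K): max(53.24, 0) = 53.24, max(20, 0) = 20, max(-4.622, 0) = 0
Node u (S = 110.4): V_u = e^(−0.03)·[0.5637·53.2366 + 0.4363·20.0000] = 37.5908
Node d (S = 81.77): V_d = e^(−0.03)·[0.5637·20.0000 + 0.4363·0.0000] = 10.9409
Node 0 (S = 95): V_0 = e^(−0.03)·[0.5637·37.5908 + 0.4363·10.9409] = 25.1963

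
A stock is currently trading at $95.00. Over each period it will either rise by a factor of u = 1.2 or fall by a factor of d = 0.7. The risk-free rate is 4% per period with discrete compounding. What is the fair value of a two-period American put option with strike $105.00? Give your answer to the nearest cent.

$16.92

Risk-neutral probability p = (1 + 0.04 − 0.7)/(1.2 − 0.7) = 0.3400/0.5000 = 0.6800
Terminal stock prices: S_uu = 136.8, S_ud = 79.8, S_dd = 46.55
Terminal payoffs (K − S): max(-31.8, 0) = 0, max(25.2, 0) = 25.2, max(58.45, 0) = 58.45
Node u (S = 114): continuation = 1/1.04·[0.6800·0.0000 + 0.3200·25.2000] = 7.7538; exercise value = 0.0000 ≤ continuation, so V_u = 7.7538
Node d (S = 66.5): continuation = 1/1.04·[0.6800·25.2000 + 0.3200·58.4500] = 34.4615; exercise value = 38.5000 > continuation, so V_d = 38.5000 (exercise)
Node 0 (S = 95): continuation = 1/1.04·[0.6800·7.7538 + 0.3200·38.5000] = 16.9160; exercise value = 10.0000 ≤ continuation, so V_0 = 16.9160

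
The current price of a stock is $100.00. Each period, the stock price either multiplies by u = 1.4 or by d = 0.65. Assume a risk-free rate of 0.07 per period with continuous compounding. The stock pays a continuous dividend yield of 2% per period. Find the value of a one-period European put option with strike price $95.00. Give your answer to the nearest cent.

$13.01

Per-period risk-free factor R = e^0.07 = 1.0725; dividend-adjusted growth = e^(0.07−0.02) = 1.0513.
Risk-neutral probability p = (1.0513 − 0.65)/(1.4 − 0.65) = 0.4013/0.7500 = 0.5350
Terminal stock prices: S_u = 140, S_d = 65
Terminal payoffs (K − S): max(-45, 0) = 0, max(30, 0) = 30
Node 0 (S = 100): V_0 = e^(−0.07)·[0.5350·0.0000 + 0.4650·30.0000] = 13.0061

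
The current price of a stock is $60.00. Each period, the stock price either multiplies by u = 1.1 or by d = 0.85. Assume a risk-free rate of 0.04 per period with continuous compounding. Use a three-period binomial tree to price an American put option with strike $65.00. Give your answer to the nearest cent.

$5.07

Risk-neutral probability p = (e^0.04 − 0.85)/(1.1 − 0.85) = 0.1908/0.2500 = 0.7632
Terminal stock prices: S_uuu = 79.86, S_uud = 61.71, S_udd = 47.68, S_ddd = 36.85
Terminal payoffs (K − S): max(-14.86, 0) = 0, max(3.29, 0) = 3.29, max(17.32, 0) = 17.32, max(28.15, 0) = 28.15
Node uu (S = 72.6): continuation = e^(−0.04)·[0.7632·0.0000 + 0.2368·3.2900] = 0.7484; exercise value = 0.0000 ≤ continuation, so V_uu = 0.7484
Node ud (S = 56.1): continuation = e^(−0.04)·[0.7632·3.2900 + 0.2368·17.3150] = 6.3513; exercise value = 8.9000 > continuation, so V_ud = 8.9000 (exercise)
Node dd (S = 43.35): continuation = e^(−0.04)·[0.7632·17.3150 + 0.2368·28.1525] = 19.1013; exercise value = 21.6500 > continuation, so V_dd = 21.6500 (exercise)
Node u (S = 66): continuation = e^(−0.04)·[0.7632·0.7484 + 0.2368·8.9000] = 2.5733; exercise value = 0.0000 ≤ continuation, so V_u = 2.5733
Node d (S = 51): continuation = e^(−0.04)·[0.7632·8.9000 + 0.2368·21.6500] = 11.4513; exercise value = 14.0000 > continuation, so V_d = 14.0000 (exercise)
Node 0 (S = 60): continuation = e^(−0.04)·[0.7632·2.5733 + 0.2368·14.0000] = 5.0717; exercise value = 5.0000 ≤ continuation, so V_0 = 5.0717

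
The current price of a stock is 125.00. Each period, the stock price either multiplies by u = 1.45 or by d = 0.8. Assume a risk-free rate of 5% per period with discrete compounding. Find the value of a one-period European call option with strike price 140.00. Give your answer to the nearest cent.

Risk-neutral probability p = (1 + 0.05 − 0.8)/(1.45 − 0.8) = 0.2500/0.6500 = 0.3846
Terminal stock prices: S_u = 181.2, S_d = 100
Terminal payoffs (S − K): max(41.25, 0) = 41.25, max(-40, 0) = 0
Node 0 (S = 125): V_0 = 1/1.05·[0.3846·41.2500 + 0.6154·0.0000] = 15.1099

15.11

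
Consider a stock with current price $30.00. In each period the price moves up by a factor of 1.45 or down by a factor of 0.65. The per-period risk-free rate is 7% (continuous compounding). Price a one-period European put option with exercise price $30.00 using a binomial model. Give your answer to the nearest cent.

Risk-neutral probability p = (e^0.07 − 0.65)/(1.45 − 0.65) = 0.4225/0.8000 = 0.5281
Terminal stock prices: S_u = 43.5, S_d = 19.5
Terminal payoffs (K − S): max(-13.5, 0) = 0, max(10.5, 0) = 10.5
Node 0 (S = 30): V_0 = e^(−0.07)·[0.5281·0.0000 + 0.4719·10.5000] = 4.6196

$4.62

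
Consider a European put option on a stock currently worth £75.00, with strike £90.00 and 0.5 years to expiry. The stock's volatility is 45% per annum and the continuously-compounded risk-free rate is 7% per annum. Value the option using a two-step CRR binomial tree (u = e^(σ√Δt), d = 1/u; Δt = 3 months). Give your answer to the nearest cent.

CRR parameters: u = e^(σ√Δt) = e^(0.45·√0.25) = 1.2523, d = 1/u = 0.7985
Per-period rate: rΔt = 0.07·0.25 = 0.0175, so R = e^0.0175 = 1.0177
Risk-neutral probability p = (e^0.0175 − 0.7985)/(1.2523 − 0.7985) = 0.2191/0.4538 = 0.4829
Terminal stock prices: S_uu = 117.6, S_ud = 75, S_dd = 47.82
Terminal payoffs (K − S): max(-27.62, 0) = 0, max(15, 0) = 15, max(42.18, 0) = 42.18
Node u (S = 93.92): V_u = e^(−0.0175)·[0.4829·0.0000 + 0.5171·15.0000] = 7.6221
Node d (S = 59.89): V_d = e^(−0.0175)·[0.4829·15.0000 + 0.5171·42.1779] = 28.5500
Node 0 (S = 75): V_0 = e^(−0.0175)·[0.4829·7.6221 + 0.5171·28.5500] = 18.1242

£18.12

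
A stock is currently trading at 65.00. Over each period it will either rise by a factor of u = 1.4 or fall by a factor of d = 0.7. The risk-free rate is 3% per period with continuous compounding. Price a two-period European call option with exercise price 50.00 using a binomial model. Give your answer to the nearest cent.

Risk-neutral probability p = (e^0.03 − 0.7)/(1.4 − 0.7) = 0.3305/0.7000 = 0.4721
Terminal stock prices: S_uu = 127.4, S_ud = 63.7, S_dd = 31.85
Terminal payoffs (S − K): max(77.4, 0) = 77.4, max(13.7, 0) = 13.7, max(-18.15, 0) = 0
Node u (S = 91): V_u = e^(−0.03)·[0.4721·77.4000 + 0.5279·13.7000] = 42.4777
Node d (S = 45.5): V_d = e^(−0.03)·[0.4721·13.7000 + 0.5279·0.0000] = 6.2763
Node 0 (S = 65): V_0 = e^(−0.03)·[0.4721·42.4777 + 0.5279·6.2763] = 22.6756

22.68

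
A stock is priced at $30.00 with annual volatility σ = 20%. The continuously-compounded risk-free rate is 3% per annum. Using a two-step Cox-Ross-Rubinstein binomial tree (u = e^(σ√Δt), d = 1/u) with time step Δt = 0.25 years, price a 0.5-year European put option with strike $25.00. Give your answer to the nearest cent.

CRR parameters: u = e^(σ√Δt) = e^(0.2·√0.25) = 1.1052, d = 1/u = 0.9048
Per-period rate: rΔt = 0.03·0.25 = 0.0075, so R = e^0.0075 = 1.0075
Risk-neutral probability p = (e^0.0075 − 0.9048)/(1.1052 − 0.9048) = 0.1027/0.2003 = 0.5126
Terminal stock prices: S_uu = 36.64, S_ud = 30, S_dd = 24.56
Terminal payoffs (K − S): max(-11.64, 0) = 0, max(-5, 0) = 0, max(0.4381, 0) = 0.4381
Node u (S = 33.16): V_u = e^(−0.0075)·[0.5126·0.0000 + 0.4874·0.0000] = 0.0000
Node d (S = 27.15): V_d = e^(−0.0075)·[0.5126·0.0000 + 0.4874·0.4381] = 0.2119
Node 0 (S = 30): V_0 = e^(−0.0075)·[0.5126·0.0000 + 0.4874·0.2119] = 0.1025

$0.10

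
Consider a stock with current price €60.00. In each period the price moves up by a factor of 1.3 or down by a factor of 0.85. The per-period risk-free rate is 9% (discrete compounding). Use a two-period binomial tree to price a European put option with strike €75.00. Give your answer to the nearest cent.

€9.45

Risk-neutral probability p = (1 + 0.09 − 0.85)/(1.3 − 0.85) = 0.2400/0.4500 = 0.5333
Terminal stock prices: S_uu = 101.4, S_ud = 66.3, S_dd = 43.35
Terminal payoffs (K − S): max(-26.4, 0) = 0, max(8.7, 0) = 8.7, max(31.65, 0) = 31.65
Node u (S = 78): V_u = 1/1.09·[0.5333·0.0000 + 0.4667·8.7000] = 3.7248
Node d (S = 51): V_d = 1/1.09·[0.5333·8.7000 + 0.4667·31.6500] = 17.8073
Node 0 (S = 60): V_0 = 1/1.09·[0.5333·3.7248 + 0.4667·17.8073] = 9.4465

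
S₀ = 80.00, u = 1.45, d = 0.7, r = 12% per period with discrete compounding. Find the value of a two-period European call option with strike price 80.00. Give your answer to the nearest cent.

Risk-neutral probability p = (1 + 0.12 − 0.7)/(1.45 − 0.7) = 0.4200/0.7500 = 0.5600
Terminal stock prices: S_uu = 168.2, S_ud = 81.2, S_dd = 39.2
Terminal payoffs (S − K): max(88.2, 0) = 88.2, max(1.2, 0) = 1.2, max(-40.8, 0) = 0
Node u (S = 116): V_u = 1/1.12·[0.5600·88.2000 + 0.4400·1.2000] = 44.5714
Node d (S = 56): V_d = 1/1.12·[0.5600·1.2000 + 0.4400·0.0000] = 0.6000
Node 0 (S = 80): V_0 = 1/1.12·[0.5600·44.5714 + 0.4400·0.6000] = 22.5214

22.52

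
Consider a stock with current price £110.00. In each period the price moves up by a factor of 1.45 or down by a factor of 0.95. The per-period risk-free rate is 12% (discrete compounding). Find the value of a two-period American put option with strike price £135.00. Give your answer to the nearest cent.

£25.00

Risk-neutral probability p = (1 + 0.12 − 0.95)/(1.45 − 0.95) = 0.1700/0.5000 = 0.3400
Terminal stock prices: S_uu = 231.3, S_ud = 151.5, S_dd = 99.27
Terminal payoffs (K − S): max(-96.28, 0) = 0, max(-16.53, 0) = 0, max(35.73, 0) = 35.73
Node u (S = 159.5): continuation = 1/1.12·[0.3400·0.0000 + 0.6600·0.0000] = 0.0000; exercise value = 0.0000 ≤ continuation, so V_u = 0.0000
Node d (S = 104.5): continuation = 1/1.12·[0.3400·0.0000 + 0.6600·35.7250] = 21.0522; exercise value = 30.5000 > continuation, so V_d = 30.5000 (exercise)
Node 0 (S = 110): continuation = 1/1.12·[0.3400·0.0000 + 0.6600·30.5000] = 17.9732; exercise value = 25.0000 > continuation, so V_0 = 25.0000 (exercise)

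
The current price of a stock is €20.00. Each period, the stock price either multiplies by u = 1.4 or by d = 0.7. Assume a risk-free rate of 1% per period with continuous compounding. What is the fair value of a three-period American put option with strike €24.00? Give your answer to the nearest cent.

Risk-neutral probability p = (e^0.01 − 0.7)/(1.4 − 0.7) = 0.3101/0.7000 = 0.4429
Terminal stock prices: S_uuu = 54.88, S_uud = 27.44, S_udd = 13.72, S_ddd = 6.86
Terminal payoffs (K − S): max(-30.88, 0) = 0, max(-3.44, 0) = 0, max(10.28, 0) = 10.28, max(17.14, 0) = 17.14
Node uu (S = 39.2): continuation = e^(−0.01)·[0.4429·0.0000 + 0.5571·0.0000] = 0.0000; exercise value = 0.0000 ≤ continuation, so V_uu = 0.0000
Node ud (S = 19.6): continuation = e^(−0.01)·[0.4429·0.0000 + 0.5571·10.2800] = 5.6697; exercise value = 4.4000 ≤ continuation, so V_ud = 5.6697
Node dd (S = 9.8): continuation = e^(−0.01)·[0.4429·10.2800 + 0.5571·17.1400] = 13.9612; exercise value = 14.2000 > continuation, so V_dd = 14.2000 (exercise)
Node u (S = 28): continuation = e^(−0.01)·[0.4429·0.0000 + 0.5571·5.6697] = 3.1270; exercise value = 0.0000 ≤ continuation, so V_u = 3.1270
Node d (S = 14): continuation = e^(−0.01)·[0.4429·5.6697 + 0.5571·14.2000] = 10.3180; exercise value = 10.0000 ≤ continuation, so V_d = 10.3180
Node 0 (S = 20): continuation = e^(−0.01)·[0.4429·3.1270 + 0.5571·10.3180] = 7.0619; exercise value = 4.0000 ≤ continuation, so V_0 = 7.0619

€7.06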